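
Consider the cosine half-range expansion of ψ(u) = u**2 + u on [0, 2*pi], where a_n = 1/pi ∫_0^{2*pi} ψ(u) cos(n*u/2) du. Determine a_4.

a_4 = 1/pi ∫_0^{2*pi} (u**2 + u) cos(2*u) du.
Integrating by parts twice (tabular method), an antiderivative of (u**2 + u) cos(2*u) is u**2*sin(2*u)/2 + u*sin(2*u)/2 + u*cos(2*u)/2 - sin(2*u)/4 + cos(2*u)/4; evaluating from 0 to 2*pi: ∫_{0}^{2*pi} (u**2 + u) cos(2*u) du = (1/4 + pi) - (1/4) = pi.
Hence a_4 = (1/pi)·(pi) = 1.

1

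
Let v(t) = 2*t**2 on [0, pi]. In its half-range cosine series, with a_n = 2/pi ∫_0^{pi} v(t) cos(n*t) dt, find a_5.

-8/25

a_5 = 2/pi ∫_0^{pi} (2*t**2) cos(5*t) dt.
Integrating by parts twice (tabular method), an antiderivative of (2*t**2) cos(5*t) is 2*t**2*sin(5*t)/5 + 4*t*cos(5*t)/25 - 4*sin(5*t)/125; evaluating from 0 to pi: ∫_{0}^{pi} (2*t**2) cos(5*t) dt = (-4*pi/25) - (0) = -4*pi/25.
Hence a_5 = (2/pi)·(-4*pi/25) = -8/25.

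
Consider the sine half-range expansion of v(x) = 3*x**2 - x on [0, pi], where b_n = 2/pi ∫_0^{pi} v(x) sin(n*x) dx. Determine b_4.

1/2 - 3*pi/2

b_4 = 2/pi ∫_0^{pi} (3*x**2 - x) sin(4*x) dx.
Integrating by parts twice (tabular method), an antiderivative of (3*x**2 - x) sin(4*x) is -3*x**2*cos(4*x)/4 + 3*x*sin(4*x)/8 + x*cos(4*x)/4 - sin(4*x)/16 + 3*cos(4*x)/32; evaluating from 0 to pi: ∫_{0}^{pi} (3*x**2 - x) sin(4*x) dx = (-3*pi**2/4 + 3/32 + pi/4) - (3/32) = pi*(1 - 3*pi)/4.
Hence b_4 = (2/pi)·(pi*(1 - 3*pi)/4) = 1/2 - 3*pi/2.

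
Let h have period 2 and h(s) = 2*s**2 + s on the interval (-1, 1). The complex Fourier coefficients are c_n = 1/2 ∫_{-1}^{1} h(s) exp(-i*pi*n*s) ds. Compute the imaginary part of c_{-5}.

Since h is real-valued, Im(c_{-5}) = -1/2 ∫_{-1}^{1} h(s) sin(-5*pi*s) ds = b_{5}/2.
Integrating by parts twice (tabular method), an antiderivative of (2*s**2 + s) sin(-5*pi*s) is 2*s**2*cos(5*pi*s)/(5*pi) - 4*s*sin(5*pi*s)/(25*pi**2) + s*cos(5*pi*s)/(5*pi) - sin(5*pi*s)/(25*pi**2) - 4*cos(5*pi*s)/(125*pi**3); evaluating from -1 to 1: ∫_{-1}^{1} (2*s**2 + s) sin(-5*pi*s) ds = ((4 - 75*pi**2)/(125*pi**3)) - ((4 - 25*pi**2)/(125*pi**3)) = -2/(5*pi).
Hence Im(c_{-5}) = (-1/2)·(-2/(5*pi)) = 1/(5*pi).

1/(5*pi)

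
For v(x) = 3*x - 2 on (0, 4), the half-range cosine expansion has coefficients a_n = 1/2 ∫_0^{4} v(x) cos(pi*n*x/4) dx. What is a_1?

-48/pi**2

a_1 = 1/2 ∫_0^{4} (3*x - 2) cos(pi*x/4) dx.
Integrating by parts (boundary term plus one more integral), an antiderivative of (3*x - 2) cos(pi*x/4) is 12*x*sin(pi*x/4)/pi - 8*sin(pi*x/4)/pi + 48*cos(pi*x/4)/pi**2; evaluating from 0 to 4: ∫_{0}^{4} (3*x - 2) cos(pi*x/4) dx = (-48/pi**2) - (48/pi**2) = -96/pi**2.
Hence a_1 = (1/2)·(-96/pi**2) = -48/pi**2.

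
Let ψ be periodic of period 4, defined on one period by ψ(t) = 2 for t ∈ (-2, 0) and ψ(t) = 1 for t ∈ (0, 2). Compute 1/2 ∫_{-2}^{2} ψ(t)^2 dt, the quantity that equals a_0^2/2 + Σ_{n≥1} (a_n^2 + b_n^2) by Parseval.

1/2 ∫_{-2}^{2} ψ(t)^2 dt = 1/2 · (10) = 5.

5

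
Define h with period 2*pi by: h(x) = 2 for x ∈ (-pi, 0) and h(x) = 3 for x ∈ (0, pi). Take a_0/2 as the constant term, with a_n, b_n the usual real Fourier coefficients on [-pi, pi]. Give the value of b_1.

2/pi

b_1 = 1/pi ∫_{-pi}^{pi} h(x) sin(x) dx.
Split the integral at the breakpoints.
Directly, an antiderivative of (2) sin(x) is -2*cos(x); evaluating from -pi to 0: ∫_{-pi}^{0} (2) sin(x) dx = (-2) - (2) = -4.
Directly, an antiderivative of (3) sin(x) is -3*cos(x); evaluating from 0 to pi: ∫_{0}^{pi} (3) sin(x) dx = (3) - (-3) = 6.
Summing the pieces and multiplying by (1/pi) gives b_1 = 2/pi.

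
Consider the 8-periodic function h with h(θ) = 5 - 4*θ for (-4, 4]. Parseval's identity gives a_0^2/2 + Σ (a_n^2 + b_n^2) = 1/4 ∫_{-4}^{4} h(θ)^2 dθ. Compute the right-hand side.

662/3

1/4 ∫_{-4}^{4} h(θ)^2 dθ = 1/4 · (2648/3) = 662/3.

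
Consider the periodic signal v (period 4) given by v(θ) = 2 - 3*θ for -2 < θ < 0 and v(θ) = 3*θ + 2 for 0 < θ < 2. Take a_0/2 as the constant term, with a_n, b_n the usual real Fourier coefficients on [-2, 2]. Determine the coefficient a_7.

a_7 = 1/2 ∫_{-2}^{2} v(θ) cos(7*pi*θ/2) dθ.
v is even and cos(7*pi*θ/2) is even, so the integrand is even and a_7 = ∫_0^{2} v(θ) cos(7*pi*θ/2) dθ.
Integrating by parts (boundary term plus one more integral), an antiderivative of (3*θ + 2) cos(7*pi*θ/2) is 6*θ*sin(7*pi*θ/2)/(7*pi) + 4*sin(7*pi*θ/2)/(7*pi) + 12*cos(7*pi*θ/2)/(49*pi**2); evaluating from 0 to 2: ∫_{0}^{2} (3*θ + 2) cos(7*pi*θ/2) dθ = (-12/(49*pi**2)) - (12/(49*pi**2)) = -24/(49*pi**2).
Hence a_7 = -24/(49*pi**2).

-24/(49*pi**2)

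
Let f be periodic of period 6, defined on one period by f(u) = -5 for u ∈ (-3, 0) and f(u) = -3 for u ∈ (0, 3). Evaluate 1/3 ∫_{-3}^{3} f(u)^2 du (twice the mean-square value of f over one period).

1/3 ∫_{-3}^{3} f(u)^2 du = 1/3 · (102) = 34.

34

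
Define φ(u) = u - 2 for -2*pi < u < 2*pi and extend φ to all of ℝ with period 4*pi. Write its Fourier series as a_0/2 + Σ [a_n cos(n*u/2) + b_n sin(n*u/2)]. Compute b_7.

b_7 = (1/(2*pi)) ∫_{-2*pi}^{2*pi} φ(u) sin(7*u/2) du.
Integrating by parts (boundary term plus one more integral), an antiderivative of (u - 2) sin(7*u/2) is -2*u*cos(7*u/2)/7 + 4*sin(7*u/2)/49 + 4*cos(7*u/2)/7; evaluating from -2*pi to 2*pi: ∫_{-2*pi}^{2*pi} (u - 2) sin(7*u/2) du = (-4/7 + 4*pi/7) - (-4*pi/7 - 4/7) = 8*pi/7.
Hence b_7 = (1/(2*pi))·(8*pi/7) = 4/7.

4/7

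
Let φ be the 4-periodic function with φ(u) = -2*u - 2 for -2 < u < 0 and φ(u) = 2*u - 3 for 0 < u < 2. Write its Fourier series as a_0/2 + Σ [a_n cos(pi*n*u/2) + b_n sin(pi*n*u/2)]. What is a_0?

a_0 = 1/2 ∫_{-2}^{2} φ(u) du = 1/2 · (-2) = -1.

-1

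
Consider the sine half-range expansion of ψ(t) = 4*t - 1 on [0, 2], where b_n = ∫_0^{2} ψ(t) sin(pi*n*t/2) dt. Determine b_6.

b_6 = ∫_0^{2} (4*t - 1) sin(3*pi*t) dt.
Integrating by parts (boundary term plus one more integral), an antiderivative of (4*t - 1) sin(3*pi*t) is -4*t*cos(3*pi*t)/(3*pi) + 4*sin(3*pi*t)/(9*pi**2) + cos(3*pi*t)/(3*pi); evaluating from 0 to 2: ∫_{0}^{2} (4*t - 1) sin(3*pi*t) dt = (-7/(3*pi)) - (1/(3*pi)) = -8/(3*pi).
Hence b_6 = -8/(3*pi).

-8/(3*pi)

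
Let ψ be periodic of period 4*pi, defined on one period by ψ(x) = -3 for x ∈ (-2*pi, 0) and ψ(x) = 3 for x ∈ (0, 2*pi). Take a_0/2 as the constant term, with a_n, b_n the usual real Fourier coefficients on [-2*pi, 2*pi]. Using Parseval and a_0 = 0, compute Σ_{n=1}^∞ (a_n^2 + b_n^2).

Parseval: a_0^2/2 + Σ_{n≥1} (a_n^2+b_n^2) = (1/(2*pi)) ∫_{-2*pi}^{2*pi} ψ(x)^2 dx = 18.
Subtract a_0^2/2 = 0: Σ (a_n^2+b_n^2) = 18.

18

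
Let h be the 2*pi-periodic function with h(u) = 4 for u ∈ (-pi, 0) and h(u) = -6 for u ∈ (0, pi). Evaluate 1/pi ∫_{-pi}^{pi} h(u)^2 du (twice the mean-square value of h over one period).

1/pi ∫_{-pi}^{pi} h(u)^2 du = 1/pi · (52*pi) = 52.

52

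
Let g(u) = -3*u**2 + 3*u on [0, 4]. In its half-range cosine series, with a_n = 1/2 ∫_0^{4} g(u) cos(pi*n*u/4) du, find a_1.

144/pi**2

a_1 = 1/2 ∫_0^{4} (-3*u**2 + 3*u) cos(pi*u/4) du.
Integrating by parts twice (tabular method), an antiderivative of (-3*u**2 + 3*u) cos(pi*u/4) is -12*u**2*sin(pi*u/4)/pi + 12*u*sin(pi*u/4)/pi - 96*u*cos(pi*u/4)/pi**2 + 384*sin(pi*u/4)/pi**3 + 48*cos(pi*u/4)/pi**2; evaluating from 0 to 4: ∫_{0}^{4} (-3*u**2 + 3*u) cos(pi*u/4) du = (336/pi**2) - (48/pi**2) = 288/pi**2.
Hence a_1 = (1/2)·(288/pi**2) = 144/pi**2.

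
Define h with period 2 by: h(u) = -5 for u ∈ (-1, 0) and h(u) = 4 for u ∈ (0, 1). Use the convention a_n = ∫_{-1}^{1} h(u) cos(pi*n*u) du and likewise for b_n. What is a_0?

a_0 = ∫_{-1}^{1} h(u) du = -1.

-1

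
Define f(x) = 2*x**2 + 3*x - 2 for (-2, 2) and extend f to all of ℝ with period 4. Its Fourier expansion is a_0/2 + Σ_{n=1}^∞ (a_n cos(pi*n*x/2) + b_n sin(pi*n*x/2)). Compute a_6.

8/(9*pi**2)

a_6 = 1/2 ∫_{-2}^{2} f(x) cos(3*pi*x) dx.
Integrating by parts twice (tabular method), an antiderivative of (2*x**2 + 3*x - 2) cos(3*pi*x) is 2*x**2*sin(3*pi*x)/(3*pi) + x*sin(3*pi*x)/pi + 4*x*cos(3*pi*x)/(9*pi**2) - 2*sin(3*pi*x)/(3*pi) - 4*sin(3*pi*x)/(27*pi**3) + cos(3*pi*x)/(3*pi**2); evaluating from -2 to 2: ∫_{-2}^{2} (2*x**2 + 3*x - 2) cos(3*pi*x) dx = (11/(9*pi**2)) - (-5/(9*pi**2)) = 16/(9*pi**2).
Hence a_6 = (1/2)·(16/(9*pi**2)) = 8/(9*pi**2).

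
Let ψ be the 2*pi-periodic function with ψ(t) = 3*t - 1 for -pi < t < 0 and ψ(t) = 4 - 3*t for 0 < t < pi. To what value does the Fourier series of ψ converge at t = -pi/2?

ψ is continuous at t = -pi/2 with value -3*pi/2 - 1, so the series converges to -3*pi/2 - 1 there.

-3*pi/2 - 1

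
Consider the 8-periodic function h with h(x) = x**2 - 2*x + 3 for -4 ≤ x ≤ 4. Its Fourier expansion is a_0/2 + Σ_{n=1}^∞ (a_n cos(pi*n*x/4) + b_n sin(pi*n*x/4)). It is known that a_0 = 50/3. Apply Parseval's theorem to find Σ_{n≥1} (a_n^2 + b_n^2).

Parseval: a_0^2/2 + Σ_{n≥1} (a_n^2+b_n^2) = 1/4 ∫_{-4}^{4} h(x)^2 dx = 3406/15.
Subtract a_0^2/2 = 1250/9: Σ (a_n^2+b_n^2) = 3968/45.

3968/45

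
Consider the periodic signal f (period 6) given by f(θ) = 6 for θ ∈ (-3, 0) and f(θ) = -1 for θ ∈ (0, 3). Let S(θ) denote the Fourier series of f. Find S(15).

θ = 15 differs from θ = 3 by 2 full period(s), and the series is 6-periodic.
At θ = 3 the one-sided limits are f(3^-) = -1 and f(3^+) = 6.
By Dirichlet's theorem the series converges to their average, [(-1) + (6)]/2 = 5/2.

5/2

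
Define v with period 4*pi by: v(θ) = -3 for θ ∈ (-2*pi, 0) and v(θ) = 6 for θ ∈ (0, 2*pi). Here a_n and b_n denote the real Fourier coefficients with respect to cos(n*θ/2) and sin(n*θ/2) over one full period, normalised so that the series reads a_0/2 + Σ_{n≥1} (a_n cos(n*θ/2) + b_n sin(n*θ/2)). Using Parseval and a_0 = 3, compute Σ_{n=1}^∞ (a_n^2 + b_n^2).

81/2

Parseval: a_0^2/2 + Σ_{n≥1} (a_n^2+b_n^2) = (1/(2*pi)) ∫_{-2*pi}^{2*pi} v(θ)^2 dθ = 45.
Subtract a_0^2/2 = 9/2: Σ (a_n^2+b_n^2) = 81/2.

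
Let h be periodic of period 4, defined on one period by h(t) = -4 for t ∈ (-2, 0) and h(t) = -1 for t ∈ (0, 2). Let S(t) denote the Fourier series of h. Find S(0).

At t = 0 the one-sided limits are h(0^-) = -4 and h(0^+) = -1.
By Dirichlet's theorem the series converges to their average, [(-4) + (-1)]/2 = -5/2.

-5/2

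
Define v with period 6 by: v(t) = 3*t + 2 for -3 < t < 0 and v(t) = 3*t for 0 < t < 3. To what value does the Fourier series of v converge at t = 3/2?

9/2

v is continuous at t = 3/2 with value 9/2, so the series converges to 9/2 there.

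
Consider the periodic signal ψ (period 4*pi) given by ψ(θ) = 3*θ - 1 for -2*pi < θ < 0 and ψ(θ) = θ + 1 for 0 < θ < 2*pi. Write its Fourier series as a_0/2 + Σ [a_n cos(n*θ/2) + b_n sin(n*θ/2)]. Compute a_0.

-2*pi

a_0 = (1/(2*pi)) ∫_{-2*pi}^{2*pi} ψ(θ) dθ = (1/(2*pi)) · (-4*pi**2) = -2*pi.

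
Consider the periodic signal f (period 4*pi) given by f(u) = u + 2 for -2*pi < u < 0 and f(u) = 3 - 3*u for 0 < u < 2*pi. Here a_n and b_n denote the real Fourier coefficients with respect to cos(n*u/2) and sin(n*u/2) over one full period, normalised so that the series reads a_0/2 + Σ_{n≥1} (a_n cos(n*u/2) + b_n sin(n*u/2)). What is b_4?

1

b_4 = (1/(2*pi)) ∫_{-2*pi}^{2*pi} f(u) sin(2*u) du.
Split the integral at the breakpoints.
Integrating by parts (boundary term plus one more integral), an antiderivative of (u + 2) sin(2*u) is -u*cos(2*u)/2 + sin(2*u)/4 - cos(2*u); evaluating from -2*pi to 0: ∫_{-2*pi}^{0} (u + 2) sin(2*u) du = (-1) - (-1 + pi) = -pi.
Integrating by parts (boundary term plus one more integral), an antiderivative of (3 - 3*u) sin(2*u) is 3*u*cos(2*u)/2 - 3*sin(2*u)/4 - 3*cos(2*u)/2; evaluating from 0 to 2*pi: ∫_{0}^{2*pi} (3 - 3*u) sin(2*u) du = (-3/2 + 3*pi) - (-3/2) = 3*pi.
Summing the pieces and multiplying by (1/(2*pi)) gives b_4 = 1.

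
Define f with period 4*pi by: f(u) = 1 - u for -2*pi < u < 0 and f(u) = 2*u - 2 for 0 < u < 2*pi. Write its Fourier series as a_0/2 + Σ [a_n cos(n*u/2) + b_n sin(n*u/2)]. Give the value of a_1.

a_1 = (1/(2*pi)) ∫_{-2*pi}^{2*pi} f(u) cos(u/2) du.
Split the integral at the breakpoints.
Integrating by parts (boundary term plus one more integral), an antiderivative of (1 - u) cos(u/2) is -2*u*sin(u/2) + 2*sin(u/2) - 4*cos(u/2); evaluating from -2*pi to 0: ∫_{-2*pi}^{0} (1 - u) cos(u/2) du = (-4) - (4) = -8.
Integrating by parts (boundary term plus one more integral), an antiderivative of (2*u - 2) cos(u/2) is 4*u*sin(u/2) - 4*sin(u/2) + 8*cos(u/2); evaluating from 0 to 2*pi: ∫_{0}^{2*pi} (2*u - 2) cos(u/2) du = (-8) - (8) = -16.
Summing the pieces and multiplying by (1/(2*pi)) gives a_1 = -12/pi.

-12/pi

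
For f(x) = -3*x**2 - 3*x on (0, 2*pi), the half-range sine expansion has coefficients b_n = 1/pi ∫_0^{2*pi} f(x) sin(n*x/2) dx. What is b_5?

b_5 = 1/pi ∫_0^{2*pi} (-3*x**2 - 3*x) sin(5*x/2) dx.
Integrating by parts twice (tabular method), an antiderivative of (-3*x**2 - 3*x) sin(5*x/2) is 6*x**2*cos(5*x/2)/5 - 24*x*sin(5*x/2)/25 + 6*x*cos(5*x/2)/5 - 12*sin(5*x/2)/25 - 48*cos(5*x/2)/125; evaluating from 0 to 2*pi: ∫_{0}^{2*pi} (-3*x**2 - 3*x) sin(5*x/2) dx = (-24*pi**2/5 - 12*pi/5 + 48/125) - (-48/125) = -24*pi**2/5 - 12*pi/5 + 96/125.
Hence b_5 = (1/pi)·(-24*pi**2/5 - 12*pi/5 + 96/125) = 12*(-50*pi**2 - 25*pi + 8)/(125*pi).

12*(-50*pi**2 - 25*pi + 8)/(125*pi)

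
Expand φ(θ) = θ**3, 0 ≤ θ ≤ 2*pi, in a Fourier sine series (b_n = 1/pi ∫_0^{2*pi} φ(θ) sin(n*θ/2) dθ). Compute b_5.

b_5 = 1/pi ∫_0^{2*pi} (θ**3) sin(5*θ/2) dθ.
Integrating by parts three times (tabular method), an antiderivative of (θ**3) sin(5*θ/2) is -2*θ**3*cos(5*θ/2)/5 + 12*θ**2*sin(5*θ/2)/25 + 48*θ*cos(5*θ/2)/125 - 96*sin(5*θ/2)/625; evaluating from 0 to 2*pi: ∫_{0}^{2*pi} (θ**3) sin(5*θ/2) dθ = (16*pi*(-6 + 25*pi**2)/125) - (0) = 16*pi*(-6 + 25*pi**2)/125.
Hence b_5 = (1/pi)·(16*pi*(-6 + 25*pi**2)/125) = -96/125 + 16*pi**2/5.

-96/125 + 16*pi**2/5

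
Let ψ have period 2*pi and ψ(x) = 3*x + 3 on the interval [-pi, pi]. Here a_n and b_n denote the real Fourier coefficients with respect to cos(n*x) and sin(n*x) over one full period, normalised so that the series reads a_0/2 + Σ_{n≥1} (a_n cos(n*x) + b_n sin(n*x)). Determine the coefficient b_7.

6/7

b_7 = 1/pi ∫_{-pi}^{pi} ψ(x) sin(7*x) dx.
Integrating by parts (boundary term plus one more integral), an antiderivative of (3*x + 3) sin(7*x) is -3*x*cos(7*x)/7 + 3*sin(7*x)/49 - 3*cos(7*x)/7; evaluating from -pi to pi: ∫_{-pi}^{pi} (3*x + 3) sin(7*x) dx = (3/7 + 3*pi/7) - (3/7 - 3*pi/7) = 6*pi/7.
Hence b_7 = (1/pi)·(6*pi/7) = 6/7.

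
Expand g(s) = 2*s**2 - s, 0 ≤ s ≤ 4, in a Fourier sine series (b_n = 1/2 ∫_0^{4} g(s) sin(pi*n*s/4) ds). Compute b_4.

-14/pi

b_4 = 1/2 ∫_0^{4} (2*s**2 - s) sin(pi*s) ds.
Integrating by parts twice (tabular method), an antiderivative of (2*s**2 - s) sin(pi*s) is -2*s**2*cos(pi*s)/pi + 4*s*sin(pi*s)/pi**2 + s*cos(pi*s)/pi - sin(pi*s)/pi**2 + 4*cos(pi*s)/pi**3; evaluating from 0 to 4: ∫_{0}^{4} (2*s**2 - s) sin(pi*s) ds = (-28/pi + 4/pi**3) - (4/pi**3) = -28/pi.
Hence b_4 = (1/2)·(-28/pi) = -14/pi.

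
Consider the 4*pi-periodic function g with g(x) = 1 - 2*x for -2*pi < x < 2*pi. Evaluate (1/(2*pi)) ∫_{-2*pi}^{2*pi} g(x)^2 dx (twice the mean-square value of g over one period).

2 + 32*pi**2/3

(1/(2*pi)) ∫_{-2*pi}^{2*pi} g(x)^2 dx = (1/(2*pi)) · (4*pi + 64*pi**3/3) = 2 + 32*pi**2/3.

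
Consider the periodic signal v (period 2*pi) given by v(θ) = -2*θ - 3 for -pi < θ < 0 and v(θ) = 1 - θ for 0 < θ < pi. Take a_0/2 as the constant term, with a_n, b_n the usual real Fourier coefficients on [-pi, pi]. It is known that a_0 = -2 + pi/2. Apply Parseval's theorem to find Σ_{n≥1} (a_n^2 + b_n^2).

-6*pi + 8 + 37*pi**2/24

Parseval: a_0^2/2 + Σ_{n≥1} (a_n^2+b_n^2) = 1/pi ∫_{-pi}^{pi} v(θ)^2 dθ = -7*pi + 10 + 5*pi**2/3.
Subtract a_0^2/2 = (4 - pi)**2/8: Σ (a_n^2+b_n^2) = -6*pi + 8 + 37*pi**2/24.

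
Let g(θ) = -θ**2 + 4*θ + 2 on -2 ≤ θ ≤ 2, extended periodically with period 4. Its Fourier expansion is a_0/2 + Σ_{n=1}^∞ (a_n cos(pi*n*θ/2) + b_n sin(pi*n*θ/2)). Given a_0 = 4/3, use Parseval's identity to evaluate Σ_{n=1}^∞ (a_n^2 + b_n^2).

Parseval: a_0^2/2 + Σ_{n≥1} (a_n^2+b_n^2) = 1/2 ∫_{-2}^{2} g(θ)^2 dθ = 232/5.
Subtract a_0^2/2 = 8/9: Σ (a_n^2+b_n^2) = 2048/45.

2048/45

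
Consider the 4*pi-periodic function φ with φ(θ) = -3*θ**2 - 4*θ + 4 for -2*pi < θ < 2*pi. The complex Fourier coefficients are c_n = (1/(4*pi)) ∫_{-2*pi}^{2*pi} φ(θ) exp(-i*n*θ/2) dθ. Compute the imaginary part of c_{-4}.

Since φ is real-valued, Im(c_{-4}) = -(1/(4*pi)) ∫_{-2*pi}^{2*pi} φ(θ) sin(-2*θ) dθ = b_{4}/2.
Integrating by parts twice (tabular method), an antiderivative of (-3*θ**2 - 4*θ + 4) sin(-2*θ) is -3*θ**2*cos(2*θ)/2 + 3*θ*sin(2*θ)/2 - 2*θ*cos(2*θ) + sin(2*θ) + 11*cos(2*θ)/4; evaluating from -2*pi to 2*pi: ∫_{-2*pi}^{2*pi} (-3*θ**2 - 4*θ + 4) sin(-2*θ) dθ = (-6*pi**2 - 4*pi + 11/4) - (-6*pi**2 + 11/4 + 4*pi) = -8*pi.
Hence Im(c_{-4}) = (-1/(4*pi))·(-8*pi) = 2.

2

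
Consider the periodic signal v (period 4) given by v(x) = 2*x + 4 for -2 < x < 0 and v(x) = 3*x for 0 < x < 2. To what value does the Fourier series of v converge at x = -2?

3

At x = -2 the one-sided limits are v(-2^-) = 6 and v(-2^+) = 0.
By Dirichlet's theorem the series converges to their average, [(6) + (0)]/2 = 3.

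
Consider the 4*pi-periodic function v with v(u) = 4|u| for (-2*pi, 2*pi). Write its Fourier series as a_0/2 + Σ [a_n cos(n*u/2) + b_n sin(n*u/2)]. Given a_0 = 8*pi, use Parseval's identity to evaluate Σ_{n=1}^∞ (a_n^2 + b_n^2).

32*pi**2/3

Parseval: a_0^2/2 + Σ_{n≥1} (a_n^2+b_n^2) = (1/(2*pi)) ∫_{-2*pi}^{2*pi} v(u)^2 du = 128*pi**2/3.
Subtract a_0^2/2 = 32*pi**2: Σ (a_n^2+b_n^2) = 32*pi**2/3.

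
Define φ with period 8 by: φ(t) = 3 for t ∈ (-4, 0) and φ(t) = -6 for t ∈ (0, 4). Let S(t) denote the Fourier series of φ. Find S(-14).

-6

t = -14 differs from t = 2 by -2 full period(s), and the series is 8-periodic.
φ is continuous at t = 2 with value -6, so the series converges to -6 there.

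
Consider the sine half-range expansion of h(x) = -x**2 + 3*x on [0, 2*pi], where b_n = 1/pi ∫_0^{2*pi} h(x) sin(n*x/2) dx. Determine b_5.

b_5 = 1/pi ∫_0^{2*pi} (-x**2 + 3*x) sin(5*x/2) dx.
Integrating by parts twice (tabular method), an antiderivative of (-x**2 + 3*x) sin(5*x/2) is 2*x**2*cos(5*x/2)/5 - 8*x*sin(5*x/2)/25 - 6*x*cos(5*x/2)/5 + 12*sin(5*x/2)/25 - 16*cos(5*x/2)/125; evaluating from 0 to 2*pi: ∫_{0}^{2*pi} (-x**2 + 3*x) sin(5*x/2) dx = (-8*pi**2/5 + 16/125 + 12*pi/5) - (-16/125) = -8*pi**2/5 + 32/125 + 12*pi/5.
Hence b_5 = (1/pi)·(-8*pi**2/5 + 32/125 + 12*pi/5) = 4*(-50*pi**2 + 8 + 75*pi)/(125*pi).

4*(-50*pi**2 + 8 + 75*pi)/(125*pi)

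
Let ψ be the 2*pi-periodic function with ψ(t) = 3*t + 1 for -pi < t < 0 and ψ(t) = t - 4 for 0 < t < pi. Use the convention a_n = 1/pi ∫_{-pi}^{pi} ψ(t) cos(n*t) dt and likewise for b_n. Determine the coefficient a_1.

4/pi

a_1 = 1/pi ∫_{-pi}^{pi} ψ(t) cos(t) dt.
Split the integral at the breakpoints.
Integrating by parts (boundary term plus one more integral), an antiderivative of (3*t + 1) cos(t) is 3*t*sin(t) + sin(t) + 3*cos(t); evaluating from -pi to 0: ∫_{-pi}^{0} (3*t + 1) cos(t) dt = (3) - (-3) = 6.
Integrating by parts (boundary term plus one more integral), an antiderivative of (t - 4) cos(t) is t*sin(t) - 4*sin(t) + cos(t); evaluating from 0 to pi: ∫_{0}^{pi} (t - 4) cos(t) dt = (-1) - (1) = -2.
Summing the pieces and multiplying by (1/pi) gives a_1 = 4/pi.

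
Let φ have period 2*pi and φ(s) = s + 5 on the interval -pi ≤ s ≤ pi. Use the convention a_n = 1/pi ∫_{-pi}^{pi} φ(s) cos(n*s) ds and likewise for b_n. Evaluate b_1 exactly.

b_1 = 1/pi ∫_{-pi}^{pi} φ(s) sin(s) ds.
Integrating by parts (boundary term plus one more integral), an antiderivative of (s + 5) sin(s) is -s*cos(s) + sin(s) - 5*cos(s); evaluating from -pi to pi: ∫_{-pi}^{pi} (s + 5) sin(s) ds = (pi + 5) - (5 - pi) = 2*pi.
Hence b_1 = (1/pi)·(2*pi) = 2.

2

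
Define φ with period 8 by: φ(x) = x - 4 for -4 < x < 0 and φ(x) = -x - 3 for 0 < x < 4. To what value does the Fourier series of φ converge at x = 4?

At x = 4 the one-sided limits are φ(4^-) = -7 and φ(4^+) = -8.
By Dirichlet's theorem the series converges to their average, [(-7) + (-8)]/2 = -15/2.

-15/2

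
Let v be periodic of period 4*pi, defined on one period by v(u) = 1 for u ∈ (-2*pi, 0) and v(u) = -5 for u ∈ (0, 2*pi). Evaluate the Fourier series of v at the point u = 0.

-2

At u = 0 the one-sided limits are v(0^-) = 1 and v(0^+) = -5.
By Dirichlet's theorem the series converges to their average, [(1) + (-5)]/2 = -2.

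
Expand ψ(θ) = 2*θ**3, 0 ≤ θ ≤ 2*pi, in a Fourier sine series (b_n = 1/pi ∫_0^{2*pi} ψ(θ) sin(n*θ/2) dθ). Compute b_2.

24 - 16*pi**2

b_2 = 1/pi ∫_0^{2*pi} (2*θ**3) sin(θ) dθ.
Integrating by parts three times (tabular method), an antiderivative of (2*θ**3) sin(θ) is -2*θ**3*cos(θ) + 6*θ**2*sin(θ) + 12*θ*cos(θ) - 12*sin(θ); evaluating from 0 to 2*pi: ∫_{0}^{2*pi} (2*θ**3) sin(θ) dθ = (-16*pi**3 + 24*pi) - (0) = -16*pi**3 + 24*pi.
Hence b_2 = (1/pi)·(-16*pi**3 + 24*pi) = 24 - 16*pi**2.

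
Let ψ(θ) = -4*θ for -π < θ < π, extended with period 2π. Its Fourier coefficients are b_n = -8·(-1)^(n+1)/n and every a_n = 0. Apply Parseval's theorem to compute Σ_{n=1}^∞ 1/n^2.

pi**2/6

Parseval: Σ b_n^2 = (1/π) ∫_{-π}^{π} ψ(θ)^2 dθ = 32*pi**2/3.
Σ b_n^2 = Σ 64/n^2, so Σ 1/n^2 = (32*pi**2/3)/64 = pi**2/6.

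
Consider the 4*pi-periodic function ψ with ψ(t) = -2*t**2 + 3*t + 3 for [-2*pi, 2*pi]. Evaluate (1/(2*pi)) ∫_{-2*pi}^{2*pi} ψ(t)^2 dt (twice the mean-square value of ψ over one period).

(1/(2*pi)) ∫_{-2*pi}^{2*pi} ψ(t)^2 dt = (1/(2*pi)) · (-16*pi**3 + 36*pi + 256*pi**5/5) = -8*pi**2 + 18 + 128*pi**4/5.

-8*pi**2 + 18 + 128*pi**4/5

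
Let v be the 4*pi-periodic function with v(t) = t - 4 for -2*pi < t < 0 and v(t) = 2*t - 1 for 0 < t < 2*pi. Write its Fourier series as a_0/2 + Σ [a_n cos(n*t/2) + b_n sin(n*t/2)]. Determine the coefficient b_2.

-3

b_2 = (1/(2*pi)) ∫_{-2*pi}^{2*pi} v(t) sin(t) dt.
Split the integral at the breakpoints.
Integrating by parts (boundary term plus one more integral), an antiderivative of (t - 4) sin(t) is -t*cos(t) + sin(t) + 4*cos(t); evaluating from -2*pi to 0: ∫_{-2*pi}^{0} (t - 4) sin(t) dt = (4) - (4 + 2*pi) = -2*pi.
Integrating by parts (boundary term plus one more integral), an antiderivative of (2*t - 1) sin(t) is -2*t*cos(t) + 2*sin(t) + cos(t); evaluating from 0 to 2*pi: ∫_{0}^{2*pi} (2*t - 1) sin(t) dt = (1 - 4*pi) - (1) = -4*pi.
Summing the pieces and multiplying by (1/(2*pi)) gives b_2 = -3.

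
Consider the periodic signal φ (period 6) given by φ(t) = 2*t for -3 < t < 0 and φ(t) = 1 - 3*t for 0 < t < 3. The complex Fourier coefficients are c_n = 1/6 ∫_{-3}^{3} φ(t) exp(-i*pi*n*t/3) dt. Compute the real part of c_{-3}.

Since φ is real-valued, Re(c_{-3}) = 1/6 ∫_{-3}^{3} φ(t) cos(-pi*t) dt = a_{3}/2.
Split the integral at the breakpoints.
Integrating by parts (boundary term plus one more integral), an antiderivative of (2*t) cos(-pi*t) is 2*t*sin(pi*t)/pi + 2*cos(pi*t)/pi**2; evaluating from -3 to 0: ∫_{-3}^{0} (2*t) cos(-pi*t) dt = (2/pi**2) - (-2/pi**2) = 4/pi**2.
Integrating by parts (boundary term plus one more integral), an antiderivative of (1 - 3*t) cos(-pi*t) is -3*t*sin(pi*t)/pi + sin(pi*t)/pi - 3*cos(pi*t)/pi**2; evaluating from 0 to 3: ∫_{0}^{3} (1 - 3*t) cos(-pi*t) dt = (3/pi**2) - (-3/pi**2) = 6/pi**2.
So ∫_{-3}^{3} φ(t) cos(-pi*t) dt = 10/pi**2.
Hence Re(c_{-3}) = (1/6)·(10/pi**2) = 5/(3*pi**2).

5/(3*pi**2)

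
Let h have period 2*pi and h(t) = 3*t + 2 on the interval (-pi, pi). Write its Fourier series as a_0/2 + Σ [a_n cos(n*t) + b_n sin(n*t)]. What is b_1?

6

b_1 = 1/pi ∫_{-pi}^{pi} h(t) sin(t) dt.
Integrating by parts (boundary term plus one more integral), an antiderivative of (3*t + 2) sin(t) is -3*t*cos(t) + 3*sin(t) - 2*cos(t); evaluating from -pi to pi: ∫_{-pi}^{pi} (3*t + 2) sin(t) dt = (2 + 3*pi) - (2 - 3*pi) = 6*pi.
Hence b_1 = (1/pi)·(6*pi) = 6.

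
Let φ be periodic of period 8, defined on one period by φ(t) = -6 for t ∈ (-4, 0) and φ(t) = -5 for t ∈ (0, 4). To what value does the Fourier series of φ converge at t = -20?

t = -20 differs from t = -4 by -2 full period(s), and the series is 8-periodic.
At t = -4 the one-sided limits are φ(-4^-) = -5 and φ(-4^+) = -6.
By Dirichlet's theorem the series converges to their average, [(-5) + (-6)]/2 = -11/2.

-11/2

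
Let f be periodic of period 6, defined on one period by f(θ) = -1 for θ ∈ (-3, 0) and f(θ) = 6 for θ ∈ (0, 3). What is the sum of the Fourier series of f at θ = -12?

θ = -12 differs from θ = 0 by -2 full period(s), and the series is 6-periodic.
At θ = 0 the one-sided limits are f(0^-) = -1 and f(0^+) = 6.
By Dirichlet's theorem the series converges to their average, [(-1) + (6)]/2 = 5/2.

5/2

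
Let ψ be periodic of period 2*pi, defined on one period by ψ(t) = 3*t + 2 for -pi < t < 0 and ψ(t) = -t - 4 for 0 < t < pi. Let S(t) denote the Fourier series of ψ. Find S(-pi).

-2*pi - 1

t = -pi differs from t = pi by -1 full period(s), and the series is 2*pi-periodic.
At t = pi the one-sided limits are ψ(pi^-) = -4 - pi and ψ(pi^+) = 2 - 3*pi.
By Dirichlet's theorem the series converges to their average, [(-4 - pi) + (2 - 3*pi)]/2 = -2*pi - 1.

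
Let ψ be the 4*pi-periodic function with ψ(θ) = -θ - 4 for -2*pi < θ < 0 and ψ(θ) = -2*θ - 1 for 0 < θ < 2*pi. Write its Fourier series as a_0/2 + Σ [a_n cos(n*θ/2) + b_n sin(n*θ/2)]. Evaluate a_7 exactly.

a_7 = (1/(2*pi)) ∫_{-2*pi}^{2*pi} ψ(θ) cos(7*θ/2) dθ.
Split the integral at the breakpoints.
Integrating by parts (boundary term plus one more integral), an antiderivative of (-θ - 4) cos(7*θ/2) is -2*θ*sin(7*θ/2)/7 - 8*sin(7*θ/2)/7 - 4*cos(7*θ/2)/49; evaluating from -2*pi to 0: ∫_{-2*pi}^{0} (-θ - 4) cos(7*θ/2) dθ = (-4/49) - (4/49) = -8/49.
Integrating by parts (boundary term plus one more integral), an antiderivative of (-2*θ - 1) cos(7*θ/2) is -4*θ*sin(7*θ/2)/7 - 2*sin(7*θ/2)/7 - 8*cos(7*θ/2)/49; evaluating from 0 to 2*pi: ∫_{0}^{2*pi} (-2*θ - 1) cos(7*θ/2) dθ = (8/49) - (-8/49) = 16/49.
Summing the pieces and multiplying by (1/(2*pi)) gives a_7 = 4/(49*pi).

4/(49*pi)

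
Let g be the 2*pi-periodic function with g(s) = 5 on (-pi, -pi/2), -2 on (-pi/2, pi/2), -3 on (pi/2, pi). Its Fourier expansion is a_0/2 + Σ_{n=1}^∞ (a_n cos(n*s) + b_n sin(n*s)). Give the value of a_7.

6/(7*pi)

a_7 = 1/pi ∫_{-pi}^{pi} g(s) cos(7*s) ds.
Split the integral at the breakpoints.
Directly, an antiderivative of (5) cos(7*s) is 5*sin(7*s)/7; evaluating from -pi to -pi/2: ∫_{-pi}^{-pi/2} (5) cos(7*s) ds = (5/7) - (0) = 5/7.
Directly, an antiderivative of (-2) cos(7*s) is -2*sin(7*s)/7; evaluating from -pi/2 to pi/2: ∫_{-pi/2}^{pi/2} (-2) cos(7*s) ds = (2/7) - (-2/7) = 4/7.
Directly, an antiderivative of (-3) cos(7*s) is -3*sin(7*s)/7; evaluating from pi/2 to pi: ∫_{pi/2}^{pi} (-3) cos(7*s) ds = (0) - (3/7) = -3/7.
Summing the pieces and multiplying by (1/pi) gives a_7 = 6/(7*pi).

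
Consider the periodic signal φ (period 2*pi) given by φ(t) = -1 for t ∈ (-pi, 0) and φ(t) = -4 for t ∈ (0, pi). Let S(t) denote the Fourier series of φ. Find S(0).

At t = 0 the one-sided limits are φ(0^-) = -1 and φ(0^+) = -4.
By Dirichlet's theorem the series converges to their average, [(-1) + (-4)]/2 = -5/2.

-5/2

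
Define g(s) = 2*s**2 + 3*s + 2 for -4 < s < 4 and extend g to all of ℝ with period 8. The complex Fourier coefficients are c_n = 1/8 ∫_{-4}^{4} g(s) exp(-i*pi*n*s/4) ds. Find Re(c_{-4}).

Since g is real-valued, Re(c_{-4}) = 1/8 ∫_{-4}^{4} g(s) cos(-pi*s) ds = a_{4}/2.
Integrating by parts twice (tabular method), an antiderivative of (2*s**2 + 3*s + 2) cos(-pi*s) is 2*s**2*sin(pi*s)/pi + 3*s*sin(pi*s)/pi + 4*s*cos(pi*s)/pi**2 - 4*sin(pi*s)/pi**3 + 2*sin(pi*s)/pi + 3*cos(pi*s)/pi**2; evaluating from -4 to 4: ∫_{-4}^{4} (2*s**2 + 3*s + 2) cos(-pi*s) ds = (19/pi**2) - (-13/pi**2) = 32/pi**2.
Hence Re(c_{-4}) = (1/8)·(32/pi**2) = 4/pi**2.

4/pi**2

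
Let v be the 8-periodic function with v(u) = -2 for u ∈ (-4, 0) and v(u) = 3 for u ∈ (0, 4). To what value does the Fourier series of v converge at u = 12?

u = 12 differs from u = -4 by 2 full period(s), and the series is 8-periodic.
At u = -4 the one-sided limits are v(-4^-) = 3 and v(-4^+) = -2.
By Dirichlet's theorem the series converges to their average, [(3) + (-2)]/2 = 1/2.

1/2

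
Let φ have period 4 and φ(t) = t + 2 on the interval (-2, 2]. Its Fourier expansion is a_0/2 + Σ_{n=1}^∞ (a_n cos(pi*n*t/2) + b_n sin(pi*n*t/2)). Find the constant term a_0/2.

a_0 = 1/2 ∫_{-2}^{2} φ(t) dt = 1/2 · (8) = 4.
So the constant term a_0/2 = 2.

2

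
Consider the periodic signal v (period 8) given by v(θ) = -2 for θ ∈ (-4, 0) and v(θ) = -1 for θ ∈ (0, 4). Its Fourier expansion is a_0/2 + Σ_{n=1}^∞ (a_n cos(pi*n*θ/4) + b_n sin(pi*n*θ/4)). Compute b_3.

b_3 = 1/4 ∫_{-4}^{4} v(θ) sin(3*pi*θ/4) dθ.
Split the integral at the breakpoints.
Directly, an antiderivative of (-2) sin(3*pi*θ/4) is 8*cos(3*pi*θ/4)/(3*pi); evaluating from -4 to 0: ∫_{-4}^{0} (-2) sin(3*pi*θ/4) dθ = (8/(3*pi)) - (-8/(3*pi)) = 16/(3*pi).
Directly, an antiderivative of (-1) sin(3*pi*θ/4) is 4*cos(3*pi*θ/4)/(3*pi); evaluating from 0 to 4: ∫_{0}^{4} (-1) sin(3*pi*θ/4) dθ = (-4/(3*pi)) - (4/(3*pi)) = -8/(3*pi).
Summing the pieces and multiplying by (1/4) gives b_3 = 2/(3*pi).

2/(3*pi)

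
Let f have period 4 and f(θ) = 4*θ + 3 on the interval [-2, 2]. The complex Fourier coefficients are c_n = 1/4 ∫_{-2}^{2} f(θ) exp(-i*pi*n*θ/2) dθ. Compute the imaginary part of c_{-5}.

8/(5*pi)

Since f is real-valued, Im(c_{-5}) = -1/4 ∫_{-2}^{2} f(θ) sin(-5*pi*θ/2) dθ = b_{5}/2.
Integrating by parts (boundary term plus one more integral), an antiderivative of (4*θ + 3) sin(-5*pi*θ/2) is 8*θ*cos(5*pi*θ/2)/(5*pi) - 16*sin(5*pi*θ/2)/(25*pi**2) + 6*cos(5*pi*θ/2)/(5*pi); evaluating from -2 to 2: ∫_{-2}^{2} (4*θ + 3) sin(-5*pi*θ/2) dθ = (-22/(5*pi)) - (2/pi) = -32/(5*pi).
Hence Im(c_{-5}) = (-1/4)·(-32/(5*pi)) = 8/(5*pi).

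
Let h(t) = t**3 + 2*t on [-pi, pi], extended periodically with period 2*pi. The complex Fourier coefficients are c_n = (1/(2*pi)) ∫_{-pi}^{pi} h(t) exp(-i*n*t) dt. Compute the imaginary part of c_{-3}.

Since h is real-valued, Im(c_{-3}) = -(1/(2*pi)) ∫_{-pi}^{pi} h(t) sin(-3*t) dt = b_{3}/2.
h is odd and sin(-3*t) is odd, so the integrand is even: ∫_{-pi}^{pi} h(t) sin(-3*t) dt = 2∫_0^{pi} h(t) sin(-3*t) dt.
Integrating by parts three times (tabular method), an antiderivative of (t**3 + 2*t) sin(-3*t) is t**3*cos(3*t)/3 - t**2*sin(3*t)/3 + 4*t*cos(3*t)/9 - 4*sin(3*t)/27; evaluating from 0 to pi: ∫_{0}^{pi} (t**3 + 2*t) sin(-3*t) dt = (-pi*(4 + 3*pi**2)/9) - (0) = -pi*(4 + 3*pi**2)/9.
So ∫_{-pi}^{pi} h(t) sin(-3*t) dt = -2*pi*(4 + 3*pi**2)/9.
Hence Im(c_{-3}) = (-1/(2*pi))·(-2*pi*(4 + 3*pi**2)/9) = 4/9 + pi**2/3.

4/9 + pi**2/3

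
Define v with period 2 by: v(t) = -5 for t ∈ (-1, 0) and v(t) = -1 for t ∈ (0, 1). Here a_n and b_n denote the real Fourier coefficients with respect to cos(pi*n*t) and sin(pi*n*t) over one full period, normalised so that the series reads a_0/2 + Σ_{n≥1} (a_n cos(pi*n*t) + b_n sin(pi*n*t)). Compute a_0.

a_0 = ∫_{-1}^{1} v(t) dt = -6.

-6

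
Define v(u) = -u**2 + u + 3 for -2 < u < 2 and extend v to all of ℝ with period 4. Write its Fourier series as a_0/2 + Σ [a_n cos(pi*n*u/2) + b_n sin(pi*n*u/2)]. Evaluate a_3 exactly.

16/(9*pi**2)

a_3 = 1/2 ∫_{-2}^{2} v(u) cos(3*pi*u/2) du.
Integrating by parts twice (tabular method), an antiderivative of (-u**2 + u + 3) cos(3*pi*u/2) is -2*u**2*sin(3*pi*u/2)/(3*pi) + 2*u*sin(3*pi*u/2)/(3*pi) - 8*u*cos(3*pi*u/2)/(9*pi**2) + 16*sin(3*pi*u/2)/(27*pi**3) + 2*sin(3*pi*u/2)/pi + 4*cos(3*pi*u/2)/(9*pi**2); evaluating from -2 to 2: ∫_{-2}^{2} (-u**2 + u + 3) cos(3*pi*u/2) du = (4/(3*pi**2)) - (-20/(9*pi**2)) = 32/(9*pi**2).
Hence a_3 = (1/2)·(32/(9*pi**2)) = 16/(9*pi**2).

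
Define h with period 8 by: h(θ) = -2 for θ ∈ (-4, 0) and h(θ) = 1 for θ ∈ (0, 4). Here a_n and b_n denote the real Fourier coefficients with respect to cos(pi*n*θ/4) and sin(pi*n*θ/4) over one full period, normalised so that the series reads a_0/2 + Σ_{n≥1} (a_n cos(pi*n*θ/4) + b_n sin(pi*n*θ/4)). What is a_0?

-1

a_0 = 1/4 ∫_{-4}^{4} h(θ) dθ = 1/4 · (-4) = -1.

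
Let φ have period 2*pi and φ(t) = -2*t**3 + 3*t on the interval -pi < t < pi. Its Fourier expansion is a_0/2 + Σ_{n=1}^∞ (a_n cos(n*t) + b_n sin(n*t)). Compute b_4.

b_4 = 1/pi ∫_{-pi}^{pi} φ(t) sin(4*t) dt.
φ is odd and sin(4*t) is odd, so the integrand is even and b_4 = 2/pi ∫_0^{pi} φ(t) sin(4*t) dt.
Integrating by parts three times (tabular method), an antiderivative of (-2*t**3 + 3*t) sin(4*t) is t**3*cos(4*t)/2 - 3*t**2*sin(4*t)/8 - 15*t*cos(4*t)/16 + 15*sin(4*t)/64; evaluating from 0 to pi: ∫_{0}^{pi} (-2*t**3 + 3*t) sin(4*t) dt = (pi*(-15 + 8*pi**2)/16) - (0) = pi*(-15 + 8*pi**2)/16.
Hence b_4 = (2/pi)·(pi*(-15 + 8*pi**2)/16) = -15/8 + pi**2.

-15/8 + pi**2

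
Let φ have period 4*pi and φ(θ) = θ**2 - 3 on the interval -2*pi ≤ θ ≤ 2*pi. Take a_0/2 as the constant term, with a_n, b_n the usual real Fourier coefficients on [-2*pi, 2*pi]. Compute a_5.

-16/25

a_5 = (1/(2*pi)) ∫_{-2*pi}^{2*pi} φ(θ) cos(5*θ/2) dθ.
φ is even and cos(5*θ/2) is even, so the integrand is even and a_5 = 1/pi ∫_0^{2*pi} φ(θ) cos(5*θ/2) dθ.
Integrating by parts twice (tabular method), an antiderivative of (θ**2 - 3) cos(5*θ/2) is 2*θ**2*sin(5*θ/2)/5 + 8*θ*cos(5*θ/2)/25 - 166*sin(5*θ/2)/125; evaluating from 0 to 2*pi: ∫_{0}^{2*pi} (θ**2 - 3) cos(5*θ/2) dθ = (-16*pi/25) - (0) = -16*pi/25.
Hence a_5 = (1/pi)·(-16*pi/25) = -16/25.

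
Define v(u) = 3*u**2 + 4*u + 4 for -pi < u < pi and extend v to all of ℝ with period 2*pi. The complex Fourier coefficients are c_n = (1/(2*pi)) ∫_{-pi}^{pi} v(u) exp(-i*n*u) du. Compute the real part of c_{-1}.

-6

Since v is real-valued, Re(c_{-1}) = (1/(2*pi)) ∫_{-pi}^{pi} v(u) cos(-u) du = a_{1}/2.
Integrating by parts twice (tabular method), an antiderivative of (3*u**2 + 4*u + 4) cos(-u) is 3*u**2*sin(u) + 4*u*sin(u) + 6*u*cos(u) - 2*sin(u) + 4*cos(u); evaluating from -pi to pi: ∫_{-pi}^{pi} (3*u**2 + 4*u + 4) cos(-u) du = (-6*pi - 4) - (-4 + 6*pi) = -12*pi.
Hence Re(c_{-1}) = (1/(2*pi))·(-12*pi) = -6.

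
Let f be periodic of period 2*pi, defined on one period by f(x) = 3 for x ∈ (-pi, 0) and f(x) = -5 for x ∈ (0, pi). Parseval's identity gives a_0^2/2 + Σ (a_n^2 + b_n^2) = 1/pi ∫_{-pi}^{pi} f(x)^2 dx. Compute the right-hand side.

1/pi ∫_{-pi}^{pi} f(x)^2 dx = 1/pi · (34*pi) = 34.

34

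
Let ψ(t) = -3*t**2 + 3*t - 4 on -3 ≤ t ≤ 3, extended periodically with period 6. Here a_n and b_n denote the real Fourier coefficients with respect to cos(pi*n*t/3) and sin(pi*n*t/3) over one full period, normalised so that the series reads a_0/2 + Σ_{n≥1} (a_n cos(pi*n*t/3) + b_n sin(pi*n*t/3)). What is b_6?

b_6 = 1/3 ∫_{-3}^{3} ψ(t) sin(2*pi*t) dt.
Integrating by parts twice (tabular method), an antiderivative of (-3*t**2 + 3*t - 4) sin(2*pi*t) is 3*t**2*cos(2*pi*t)/(2*pi) - 3*t*sin(2*pi*t)/(2*pi**2) - 3*t*cos(2*pi*t)/(2*pi) + 3*sin(2*pi*t)/(4*pi**2) - 3*cos(2*pi*t)/(4*pi**3) + 2*cos(2*pi*t)/pi; evaluating from -3 to 3: ∫_{-3}^{3} (-3*t**2 + 3*t - 4) sin(2*pi*t) dt = (-3/(4*pi**3) + 11/pi) - (-3/(4*pi**3) + 20/pi) = -9/pi.
Hence b_6 = (1/3)·(-9/pi) = -3/pi.

-3/pi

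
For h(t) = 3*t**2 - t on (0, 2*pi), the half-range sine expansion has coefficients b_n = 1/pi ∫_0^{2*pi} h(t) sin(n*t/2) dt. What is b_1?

-96/pi - 4 + 24*pi

b_1 = 1/pi ∫_0^{2*pi} (3*t**2 - t) sin(t/2) dt.
Integrating by parts twice (tabular method), an antiderivative of (3*t**2 - t) sin(t/2) is -6*t**2*cos(t/2) + 24*t*sin(t/2) + 2*t*cos(t/2) - 4*sin(t/2) + 48*cos(t/2); evaluating from 0 to 2*pi: ∫_{0}^{2*pi} (3*t**2 - t) sin(t/2) dt = (-48 - 4*pi + 24*pi**2) - (48) = -96 - 4*pi + 24*pi**2.
Hence b_1 = (1/pi)·(-96 - 4*pi + 24*pi**2) = -96/pi - 4 + 24*pi.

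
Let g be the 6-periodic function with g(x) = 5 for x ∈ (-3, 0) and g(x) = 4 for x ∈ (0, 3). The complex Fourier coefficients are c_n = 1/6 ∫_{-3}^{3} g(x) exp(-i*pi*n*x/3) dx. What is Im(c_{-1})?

Since g is real-valued, Im(c_{-1}) = -1/6 ∫_{-3}^{3} g(x) sin(-pi*x/3) dx = b_{1}/2.
Split the integral at the breakpoints.
Directly, an antiderivative of (5) sin(-pi*x/3) is 15*cos(pi*x/3)/pi; evaluating from -3 to 0: ∫_{-3}^{0} (5) sin(-pi*x/3) dx = (15/pi) - (-15/pi) = 30/pi.
Directly, an antiderivative of (4) sin(-pi*x/3) is 12*cos(pi*x/3)/pi; evaluating from 0 to 3: ∫_{0}^{3} (4) sin(-pi*x/3) dx = (-12/pi) - (12/pi) = -24/pi.
So ∫_{-3}^{3} g(x) sin(-pi*x/3) dx = 6/pi.
Hence Im(c_{-1}) = (-1/6)·(6/pi) = -1/pi.

-1/pi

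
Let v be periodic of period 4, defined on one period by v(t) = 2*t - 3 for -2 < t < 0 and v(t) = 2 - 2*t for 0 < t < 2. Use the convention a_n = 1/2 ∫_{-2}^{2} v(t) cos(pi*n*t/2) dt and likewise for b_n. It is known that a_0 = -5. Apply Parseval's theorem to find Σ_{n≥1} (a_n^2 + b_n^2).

91/6

Parseval: a_0^2/2 + Σ_{n≥1} (a_n^2+b_n^2) = 1/2 ∫_{-2}^{2} v(t)^2 dt = 83/3.
Subtract a_0^2/2 = 25/2: Σ (a_n^2+b_n^2) = 91/6.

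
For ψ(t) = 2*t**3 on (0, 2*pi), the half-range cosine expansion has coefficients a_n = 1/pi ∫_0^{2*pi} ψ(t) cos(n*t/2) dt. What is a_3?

32*(4 - 9*pi**2)/(27*pi)

a_3 = 1/pi ∫_0^{2*pi} (2*t**3) cos(3*t/2) dt.
Integrating by parts three times (tabular method), an antiderivative of (2*t**3) cos(3*t/2) is 4*t**3*sin(3*t/2)/3 + 8*t**2*cos(3*t/2)/3 - 32*t*sin(3*t/2)/9 - 64*cos(3*t/2)/27; evaluating from 0 to 2*pi: ∫_{0}^{2*pi} (2*t**3) cos(3*t/2) dt = (64/27 - 32*pi**2/3) - (-64/27) = 128/27 - 32*pi**2/3.
Hence a_3 = (1/pi)·(128/27 - 32*pi**2/3) = 32*(4 - 9*pi**2)/(27*pi).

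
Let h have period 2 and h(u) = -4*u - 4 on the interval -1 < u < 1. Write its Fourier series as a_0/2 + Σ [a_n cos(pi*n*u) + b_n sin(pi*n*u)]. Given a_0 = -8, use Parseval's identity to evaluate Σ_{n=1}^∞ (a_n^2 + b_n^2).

32/3

Parseval: a_0^2/2 + Σ_{n≥1} (a_n^2+b_n^2) = ∫_{-1}^{1} h(u)^2 du = 128/3.
Subtract a_0^2/2 = 32: Σ (a_n^2+b_n^2) = 32/3.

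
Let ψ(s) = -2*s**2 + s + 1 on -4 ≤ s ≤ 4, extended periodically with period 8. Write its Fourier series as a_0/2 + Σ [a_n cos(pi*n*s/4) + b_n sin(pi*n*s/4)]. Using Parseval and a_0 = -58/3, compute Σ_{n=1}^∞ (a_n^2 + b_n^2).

8672/45

Parseval: a_0^2/2 + Σ_{n≥1} (a_n^2+b_n^2) = 1/4 ∫_{-4}^{4} ψ(s)^2 ds = 1898/5.
Subtract a_0^2/2 = 1682/9: Σ (a_n^2+b_n^2) = 8672/45.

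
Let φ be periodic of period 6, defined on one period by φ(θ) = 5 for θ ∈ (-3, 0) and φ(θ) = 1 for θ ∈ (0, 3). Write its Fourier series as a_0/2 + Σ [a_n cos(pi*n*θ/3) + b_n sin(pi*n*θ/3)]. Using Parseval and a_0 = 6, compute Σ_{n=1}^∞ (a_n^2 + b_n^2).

8

Parseval: a_0^2/2 + Σ_{n≥1} (a_n^2+b_n^2) = 1/3 ∫_{-3}^{3} φ(θ)^2 dθ = 26.
Subtract a_0^2/2 = 18: Σ (a_n^2+b_n^2) = 8.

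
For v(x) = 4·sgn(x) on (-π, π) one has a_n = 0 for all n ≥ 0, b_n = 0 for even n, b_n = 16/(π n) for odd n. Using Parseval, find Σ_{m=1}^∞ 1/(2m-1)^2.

Parseval: Σ b_n^2 = (1/π) ∫_{-π}^{π} v(x)^2 dx = 32.
Only odd n contribute, with b_n^2 = 256/(π^2 n^2), so Σ_{m≥1} 1/(2m-1)^2 = π^2·(32)/256 = pi**2/8.

pi**2/8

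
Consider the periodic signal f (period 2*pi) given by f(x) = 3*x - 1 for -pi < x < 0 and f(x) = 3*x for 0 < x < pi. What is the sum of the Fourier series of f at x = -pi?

-1/2

At x = -pi the one-sided limits are f(-pi^-) = 3*pi and f(-pi^+) = -3*pi - 1.
By Dirichlet's theorem the series converges to their average, [(3*pi) + (-3*pi - 1)]/2 = -1/2.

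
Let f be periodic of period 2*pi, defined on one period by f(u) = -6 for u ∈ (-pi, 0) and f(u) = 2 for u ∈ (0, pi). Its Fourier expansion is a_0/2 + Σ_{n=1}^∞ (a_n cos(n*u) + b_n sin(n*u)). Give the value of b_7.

16/(7*pi)

b_7 = 1/pi ∫_{-pi}^{pi} f(u) sin(7*u) du.
Split the integral at the breakpoints.
Directly, an antiderivative of (-6) sin(7*u) is 6*cos(7*u)/7; evaluating from -pi to 0: ∫_{-pi}^{0} (-6) sin(7*u) du = (6/7) - (-6/7) = 12/7.
Directly, an antiderivative of (2) sin(7*u) is -2*cos(7*u)/7; evaluating from 0 to pi: ∫_{0}^{pi} (2) sin(7*u) du = (2/7) - (-2/7) = 4/7.
Summing the pieces and multiplying by (1/pi) gives b_7 = 16/(7*pi).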